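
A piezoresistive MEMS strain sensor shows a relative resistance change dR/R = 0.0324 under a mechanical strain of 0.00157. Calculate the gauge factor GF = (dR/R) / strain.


Step 1: Identify values.
dR/R = 0.0324, strain = 0.00157
Step 2: GF = (dR/R) / strain = 0.0324 / 0.00157
GF = 20.6


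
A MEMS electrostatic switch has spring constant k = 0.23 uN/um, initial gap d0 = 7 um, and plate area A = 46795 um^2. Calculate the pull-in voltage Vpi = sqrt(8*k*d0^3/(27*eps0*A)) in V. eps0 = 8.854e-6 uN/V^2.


Step 1: Compute numerator: 8 * k * d0^3 = 8 * 0.23 * 7^3 = 631.12
Step 2: Compute denominator: 27 * eps0 * A = 27 * 8.854e-6 * 46795 = 11.186719
Step 3: Vpi = sqrt(631.12 / 11.186719)
Vpi = 7.51 V


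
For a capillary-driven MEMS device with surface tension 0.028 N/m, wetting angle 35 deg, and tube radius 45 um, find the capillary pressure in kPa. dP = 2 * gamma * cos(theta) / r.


Step 1: cos(35 deg) = 0.8192
Step 2: Convert r to m: r = 45e-6 m
Step 3: dP = 2 * 0.028 * 0.8192 / 45e-6 = 1019.4 Pa
Step 4: Convert Pa to kPa (divide by 1000).
dP = 1.02 kPa


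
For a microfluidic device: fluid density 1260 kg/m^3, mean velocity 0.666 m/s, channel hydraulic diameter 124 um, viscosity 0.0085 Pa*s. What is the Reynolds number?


Step 1: Convert Dh to meters: Dh = 124e-6 m
Step 2: Re = rho * v * Dh / mu
Re = 1260 * 0.666 * 124e-6 / 0.0085
Re = 12.242


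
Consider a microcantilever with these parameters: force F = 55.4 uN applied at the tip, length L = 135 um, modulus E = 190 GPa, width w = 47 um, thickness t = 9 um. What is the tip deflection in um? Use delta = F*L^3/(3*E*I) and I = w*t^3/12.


Step 1: Calculate the second moment of area.
I = w * t^3 / 12 = 47 * 9^3 / 12 = 2855.25 um^4
Step 2: Convert E to consistent units (1 GPa = 1000 uN/um^2).
E = 190 GPa = 190000 uN/um^2
Step 3: Calculate tip deflection.
delta = F * L^3 / (3 * E * I)
delta = 55.4 * 135^3 / (3 * 190000 * 2855.25)
delta = 0.0838 um


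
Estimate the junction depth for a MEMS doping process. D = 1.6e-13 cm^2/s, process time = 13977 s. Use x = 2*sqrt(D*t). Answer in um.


Step 1: Compute D*t = 1.6e-13 * 13977 = 2.23632e-09 cm^2
Step 2: sqrt(D*t) = 4.729e-05 cm
Step 3: x = 2 * 4.729e-05 cm = 9.458e-05 cm
Step 4: Convert to um (1 cm = 1e4 um): x = 0.946 um


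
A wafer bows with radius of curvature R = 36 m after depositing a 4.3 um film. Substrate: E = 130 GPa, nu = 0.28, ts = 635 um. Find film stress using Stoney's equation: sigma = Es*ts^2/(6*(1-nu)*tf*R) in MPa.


Step 1: Compute numerator: Es * ts^2 = 130 * 635^2 = 52419250 (GPa*um^2)
Step 2: Compute denominator (R in um): 6*(1-nu)*tf*R = 6*0.72*4.3*36e6 = 668736000.0 (um^2)
Step 3: sigma (GPa) = 52419250 / 668736000.0 = 7.8386e-02 GPa
Step 4: Convert to MPa (x1000): sigma = 78.4 MPa


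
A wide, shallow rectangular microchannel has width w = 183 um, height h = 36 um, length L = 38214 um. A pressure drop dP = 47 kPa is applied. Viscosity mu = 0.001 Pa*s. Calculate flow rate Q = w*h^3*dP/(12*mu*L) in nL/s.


Step 1: Convert all dimensions to SI (meters).
w = 183e-6 m, h = 36e-6 m, L = 38214e-6 m, dP = 47e3 Pa
Step 2: Q = w * h^3 * dP / (12 * mu * L)
Q = 183e-6 * (36e-6)^3 * 47e3 / (12 * 0.001 * 38214e-6) = 8.7509e-10 m^3/s
Step 3: Convert Q from m^3/s to nL/s (1 m^3 = 1e12 nL, so multiply by 1e12).
Q = 875.09 nL/s


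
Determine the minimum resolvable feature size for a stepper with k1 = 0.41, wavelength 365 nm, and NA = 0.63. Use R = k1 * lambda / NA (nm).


Step 1: Identify values: k1 = 0.41, lambda = 365 nm, NA = 0.63
Step 2: R = k1 * lambda / NA
R = 0.41 * 365 / 0.63
R = 237.5 nm


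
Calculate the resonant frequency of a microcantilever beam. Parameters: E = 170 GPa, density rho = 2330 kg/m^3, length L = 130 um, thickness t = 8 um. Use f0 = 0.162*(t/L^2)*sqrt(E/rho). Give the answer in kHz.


Step 1: Convert units to SI.
t_SI = 8e-6 m, L_SI = 130e-6 m
Step 2: Calculate sqrt(E/rho).
sqrt(170e9 / 2330) = 8541.74 m/s
Step 3: Compute f0.
f0 = 0.162 * 8e-6 / (130e-6)^2 * 8541.74 = 655035.2 Hz = 655.04 kHz


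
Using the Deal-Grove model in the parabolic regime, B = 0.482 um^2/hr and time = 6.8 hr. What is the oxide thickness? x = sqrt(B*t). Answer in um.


Step 1: Compute B*t = 0.482 * 6.8 = 3.2776
Step 2: x = sqrt(3.2776)
x = 1.81 um


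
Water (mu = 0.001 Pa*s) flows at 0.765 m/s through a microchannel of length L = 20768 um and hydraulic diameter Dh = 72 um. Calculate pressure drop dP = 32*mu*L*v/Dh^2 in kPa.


Step 1: Convert to SI: L = 20768e-6 m, Dh = 72e-6 m
Step 2: dP = 32 * 0.001 * 20768e-6 * 0.765 / (72e-6)^2
Step 3: dP = 98071.11 Pa
Step 4: Convert to kPa: dP = 98.07 kPa


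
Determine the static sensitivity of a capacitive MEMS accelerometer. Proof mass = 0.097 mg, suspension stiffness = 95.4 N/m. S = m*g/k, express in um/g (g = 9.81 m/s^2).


Step 1: Convert mass: m = 0.097 mg = 9.70e-08 kg
Step 2: S = m * g / k = 9.70e-08 * 9.81 / 95.4
Step 3: S = 9.97e-09 m/g
Step 4: Convert to um/g: S = 0.01 um/g


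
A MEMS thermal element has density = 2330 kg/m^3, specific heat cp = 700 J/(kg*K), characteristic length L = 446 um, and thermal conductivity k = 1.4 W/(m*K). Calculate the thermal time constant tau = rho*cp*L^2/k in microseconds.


Step 1: Convert L to m: L = 446e-6 m
Step 2: L^2 = (446e-6)^2 = 1.98916e-07 m^2
Step 3: tau = 2330 * 700 * 1.98916e-07 / 1.4 = 2.3173714e-01 s
Step 4: Convert to microseconds (multiply by 1e6).
tau = 231737.14 us


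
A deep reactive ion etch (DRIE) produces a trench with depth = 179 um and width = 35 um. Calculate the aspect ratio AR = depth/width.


Step 1: AR = depth / width
Step 2: AR = 179 / 35
AR = 5.1


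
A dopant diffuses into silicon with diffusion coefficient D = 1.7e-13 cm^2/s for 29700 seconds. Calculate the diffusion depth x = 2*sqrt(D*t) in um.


Step 1: Compute D*t = 1.7e-13 * 29700 = 5.049e-09 cm^2
Step 2: sqrt(D*t) = 7.10563e-05 cm
Step 3: x = 2 * 7.10563e-05 cm = 1.421126e-04 cm
Step 4: Convert to um (1 cm = 1e4 um): x = 1.421 um


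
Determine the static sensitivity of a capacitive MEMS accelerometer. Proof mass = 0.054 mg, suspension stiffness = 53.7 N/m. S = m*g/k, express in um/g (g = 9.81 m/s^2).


Step 1: Convert mass: m = 0.054 mg = 5.40e-08 kg
Step 2: S = m * g / k = 5.40e-08 * 9.81 / 53.7
Step 3: S = 9.86e-09 m/g
Step 4: Convert to um/g: S = 0.01 um/g


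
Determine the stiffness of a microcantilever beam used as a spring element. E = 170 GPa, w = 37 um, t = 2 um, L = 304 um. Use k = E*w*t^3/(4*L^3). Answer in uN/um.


Step 1: Convert E to consistent units (1 GPa = 1000 uN/um^2).
E = 170 GPa = 170000 uN/um^2
Step 2: Compute t^3 = 2^3 = 8
Step 3: Compute L^3 = 304^3 = 28094464
Step 4: k = 170000 * 37 * 8 / (4 * 28094464)
k = 0.4478 uN/um


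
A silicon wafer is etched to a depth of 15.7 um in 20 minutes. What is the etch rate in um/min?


Step 1: Etch rate = depth / time
Step 2: rate = 15.7 / 20
rate = 0.785 um/min


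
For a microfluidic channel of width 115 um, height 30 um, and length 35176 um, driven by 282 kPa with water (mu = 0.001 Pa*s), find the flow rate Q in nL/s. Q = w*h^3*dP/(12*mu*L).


Step 1: Convert all dimensions to SI (meters).
w = 115e-6 m, h = 30e-6 m, L = 35176e-6 m, dP = 282e3 Pa
Step 2: Q = w * h^3 * dP / (12 * mu * L)
Q = 115e-6 * (30e-6)^3 * 282e3 / (12 * 0.001 * 35176e-6) = 2.07435467e-09 m^3/s
Step 3: Convert Q from m^3/s to nL/s (1 m^3 = 1e12 nL, so multiply by 1e12).
Q = 2074.355 nL/s


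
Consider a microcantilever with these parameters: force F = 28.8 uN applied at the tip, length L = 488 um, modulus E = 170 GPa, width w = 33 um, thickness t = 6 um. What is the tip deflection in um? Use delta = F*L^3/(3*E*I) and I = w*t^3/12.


Step 1: Calculate the second moment of area.
I = w * t^3 / 12 = 33 * 6^3 / 12 = 594.0 um^4
Step 2: Convert E to consistent units (1 GPa = 1000 uN/um^2).
E = 170 GPa = 170000 uN/um^2
Step 3: Calculate tip deflection.
delta = F * L^3 / (3 * E * I)
delta = 28.8 * 488^3 / (3 * 170000 * 594.0)
delta = 11.0483 um


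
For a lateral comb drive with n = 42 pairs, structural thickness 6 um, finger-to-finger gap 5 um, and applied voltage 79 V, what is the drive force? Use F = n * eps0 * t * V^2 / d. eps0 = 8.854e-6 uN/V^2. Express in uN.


Step 1: Parameters: n=42, eps0=8.854e-6 uN/V^2, t=6 um, V=79 V, d=5 um
Step 2: V^2 = 6241
Step 3: F = 42 * 8.854e-6 * 6 * 6241 / 5
F = 2.785 uN


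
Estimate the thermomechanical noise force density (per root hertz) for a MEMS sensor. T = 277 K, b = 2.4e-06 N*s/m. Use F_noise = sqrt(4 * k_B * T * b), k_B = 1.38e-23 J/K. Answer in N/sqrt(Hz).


Step 1: Compute 4 * k_B * T * b
= 4 * 1.38e-23 * 277 * 2.4e-06
= 3.6697e-26 N^2/Hz
Step 2: F_noise = sqrt(3.6697e-26)
F_noise = 1.92e-13 N/sqrt(Hz)


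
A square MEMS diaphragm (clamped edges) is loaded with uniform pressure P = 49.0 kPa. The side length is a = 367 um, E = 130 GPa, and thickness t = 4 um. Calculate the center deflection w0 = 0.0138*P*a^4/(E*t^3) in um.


Step 1: Convert pressure to compatible units (E is in GPa, so P in GPa).
P = 49.0 kPa = 49.0e-6 GPa
Step 2: Compute numerator: 0.0138 * P * a^4.
a^4 = 367^4 = 18141126721
numerator = 0.0138 * 49.0e-6 * 18141126721 = 1.226703e+04
Step 3: Compute denominator: E * t^3 = 130 * 4^3 = 8320
Step 4: w0 = numerator / denominator = 1.226703e+04 / 8320 = 1.4744 um


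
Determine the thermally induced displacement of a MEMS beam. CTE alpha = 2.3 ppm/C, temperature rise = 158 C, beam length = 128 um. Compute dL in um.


Step 1: Convert CTE: alpha = 2.3 ppm/C = 2.3e-6 /C
Step 2: dL = 2.3e-6 * 158 * 128
dL = 0.0465 um


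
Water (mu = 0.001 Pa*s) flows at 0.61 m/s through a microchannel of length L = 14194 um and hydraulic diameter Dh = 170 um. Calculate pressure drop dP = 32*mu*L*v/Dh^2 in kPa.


Step 1: Convert to SI: L = 14194e-6 m, Dh = 170e-6 m
Step 2: dP = 32 * 0.001 * 14194e-6 * 0.61 / (170e-6)^2
Step 3: dP = 9587.09 Pa
Step 4: Convert to kPa: dP = 9.59 kPa


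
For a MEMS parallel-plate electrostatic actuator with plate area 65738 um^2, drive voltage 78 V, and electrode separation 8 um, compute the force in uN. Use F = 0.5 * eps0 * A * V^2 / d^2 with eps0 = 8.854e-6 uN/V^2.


Step 1: Identify parameters.
eps0 = 8.854e-6 uN/V^2, A = 65738 um^2, V = 78 V, d = 8 um
Step 2: Compute V^2 = 78^2 = 6084
Step 3: Compute d^2 = 8^2 = 64
Step 4: F = 0.5 * 8.854e-6 * 65738 * 6084 / 64
F = 27.665 uN


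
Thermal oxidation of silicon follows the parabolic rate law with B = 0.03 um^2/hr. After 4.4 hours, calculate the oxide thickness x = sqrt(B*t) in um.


Step 1: Compute B*t = 0.03 * 4.4 = 0.132
Step 2: x = sqrt(0.132)
x = 0.363 um


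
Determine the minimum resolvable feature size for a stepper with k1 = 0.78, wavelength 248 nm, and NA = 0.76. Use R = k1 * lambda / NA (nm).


Step 1: Identify values: k1 = 0.78, lambda = 248 nm, NA = 0.76
Step 2: R = k1 * lambda / NA
R = 0.78 * 248 / 0.76
R = 254.5 nm


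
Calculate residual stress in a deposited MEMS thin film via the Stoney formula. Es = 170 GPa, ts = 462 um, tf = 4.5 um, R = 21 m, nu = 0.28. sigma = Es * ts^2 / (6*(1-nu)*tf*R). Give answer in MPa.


Step 1: Compute numerator: Es * ts^2 = 170 * 462^2 = 36285480 (GPa*um^2)
Step 2: Compute denominator (R in um): 6*(1-nu)*tf*R = 6*0.72*4.5*21e6 = 408240000.0 (um^2)
Step 3: sigma (GPa) = 36285480 / 408240000.0 = 8.8883e-02 GPa
Step 4: Convert to MPa (x1000): sigma = 88.9 MPa


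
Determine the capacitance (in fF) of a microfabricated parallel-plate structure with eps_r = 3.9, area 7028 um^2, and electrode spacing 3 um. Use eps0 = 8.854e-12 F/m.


Step 1: Convert area to m^2: A = 7028e-12 m^2
Step 2: Convert gap to m: d = 3e-6 m
Step 3: C = eps0 * eps_r * A / d
C = 8.854e-12 * 3.9 * 7028e-12 / 3e-6
Step 4: Convert to fF (multiply by 1e15).
C = 80.89 fF


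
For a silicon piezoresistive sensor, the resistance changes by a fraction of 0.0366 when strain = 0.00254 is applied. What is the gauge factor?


Step 1: Identify values.
dR/R = 0.0366, strain = 0.00254
Step 2: GF = (dR/R) / strain = 0.0366 / 0.00254
GF = 14.4


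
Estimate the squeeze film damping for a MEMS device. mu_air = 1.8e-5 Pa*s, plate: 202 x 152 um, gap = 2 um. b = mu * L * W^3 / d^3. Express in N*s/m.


Step 1: Convert to SI.
L = 202e-6 m, W = 152e-6 m, d = 2e-6 m
Step 2: W^3 = (152e-6)^3 = 3.51e-12 m^3
Step 3: d^3 = (2e-6)^3 = 8.00e-18 m^3
Step 4: b = 1.8e-5 * 202e-6 * 3.51e-12 / 8.00e-18
b = 1.60e-03 N*s/m


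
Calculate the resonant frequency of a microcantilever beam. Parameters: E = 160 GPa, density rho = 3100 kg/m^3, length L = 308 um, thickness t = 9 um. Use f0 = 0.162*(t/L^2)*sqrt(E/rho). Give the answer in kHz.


Step 1: Convert units to SI.
t_SI = 9e-6 m, L_SI = 308e-6 m
Step 2: Calculate sqrt(E/rho).
sqrt(160e9 / 3100) = 7184.21 m/s
Step 3: Compute f0.
f0 = 0.162 * 9e-6 / (308e-6)^2 * 7184.21 = 110416.8 Hz = 110.42 kHz


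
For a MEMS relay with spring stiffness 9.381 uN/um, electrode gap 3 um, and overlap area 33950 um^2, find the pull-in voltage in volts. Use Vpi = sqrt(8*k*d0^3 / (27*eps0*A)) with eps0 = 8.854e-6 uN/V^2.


Step 1: Compute numerator: 8 * k * d0^3 = 8 * 9.381 * 3^3 = 2026.296
Step 2: Compute denominator: 27 * eps0 * A = 27 * 8.854e-6 * 33950 = 8.116019
Step 3: Vpi = sqrt(2026.296 / 8.116019)
Vpi = 15.8 V


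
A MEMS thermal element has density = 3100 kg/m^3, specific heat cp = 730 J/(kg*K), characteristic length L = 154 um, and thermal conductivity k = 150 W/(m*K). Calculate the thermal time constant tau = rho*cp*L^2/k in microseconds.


Step 1: Convert L to m: L = 154e-6 m
Step 2: L^2 = (154e-6)^2 = 2.3716e-08 m^2
Step 3: tau = 3100 * 730 * 2.3716e-08 / 150 = 3.5779539e-04 s
Step 4: Convert to microseconds (multiply by 1e6).
tau = 357.795 us


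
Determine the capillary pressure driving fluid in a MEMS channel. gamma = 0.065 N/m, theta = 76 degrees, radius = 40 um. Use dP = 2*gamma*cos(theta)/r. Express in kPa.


Step 1: cos(76 deg) = 0.2419
Step 2: Convert r to m: r = 40e-6 m
Step 3: dP = 2 * 0.065 * 0.2419 / 40e-6 = 786.2 Pa
Step 4: Convert Pa to kPa (divide by 1000).
dP = 0.79 kPa


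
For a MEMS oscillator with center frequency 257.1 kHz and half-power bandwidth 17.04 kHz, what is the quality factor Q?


Step 1: Q = f0 / bandwidth
Step 2: Q = 257.1 / 17.04
Q = 15.1


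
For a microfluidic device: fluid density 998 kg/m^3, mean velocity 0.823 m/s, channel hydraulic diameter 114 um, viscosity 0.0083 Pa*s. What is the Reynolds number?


Step 1: Convert Dh to meters: Dh = 114e-6 m
Step 2: Re = rho * v * Dh / mu
Re = 998 * 0.823 * 114e-6 / 0.0083
Re = 11.281


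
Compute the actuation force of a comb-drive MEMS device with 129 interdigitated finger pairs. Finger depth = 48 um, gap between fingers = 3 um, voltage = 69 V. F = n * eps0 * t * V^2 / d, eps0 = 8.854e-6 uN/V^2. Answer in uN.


Step 1: Parameters: n=129, eps0=8.854e-6 uN/V^2, t=48 um, V=69 V, d=3 um
Step 2: V^2 = 4761
Step 3: F = 129 * 8.854e-6 * 48 * 4761 / 3
F = 87.006 uN


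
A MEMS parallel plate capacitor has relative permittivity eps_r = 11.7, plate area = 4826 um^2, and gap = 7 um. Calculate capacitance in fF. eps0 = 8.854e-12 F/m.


Step 1: Convert area to m^2: A = 4826e-12 m^2
Step 2: Convert gap to m: d = 7e-6 m
Step 3: C = eps0 * eps_r * A / d
C = 8.854e-12 * 11.7 * 4826e-12 / 7e-6
Step 4: Convert to fF (multiply by 1e15).
C = 71.42 fF


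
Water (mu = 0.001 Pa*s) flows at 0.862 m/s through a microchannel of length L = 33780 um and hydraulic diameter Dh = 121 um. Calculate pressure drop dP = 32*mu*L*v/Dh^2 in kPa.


Step 1: Convert to SI: L = 33780e-6 m, Dh = 121e-6 m
Step 2: dP = 32 * 0.001 * 33780e-6 * 0.862 / (121e-6)^2
Step 3: dP = 63642.34 Pa
Step 4: Convert to kPa: dP = 63.64 kPa


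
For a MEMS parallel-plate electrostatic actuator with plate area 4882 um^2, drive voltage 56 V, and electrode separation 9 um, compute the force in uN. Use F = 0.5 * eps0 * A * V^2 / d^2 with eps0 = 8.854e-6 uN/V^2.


Step 1: Identify parameters.
eps0 = 8.854e-6 uN/V^2, A = 4882 um^2, V = 56 V, d = 9 um
Step 2: Compute V^2 = 56^2 = 3136
Step 3: Compute d^2 = 9^2 = 81
Step 4: F = 0.5 * 8.854e-6 * 4882 * 3136 / 81
F = 0.837 uN


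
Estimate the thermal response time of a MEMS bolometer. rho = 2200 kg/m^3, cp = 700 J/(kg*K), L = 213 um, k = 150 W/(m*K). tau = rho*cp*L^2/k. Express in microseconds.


Step 1: Convert L to m: L = 213e-6 m
Step 2: L^2 = (213e-6)^2 = 4.5369e-08 m^2
Step 3: tau = 2200 * 700 * 4.5369e-08 / 150 = 4.657884e-04 s
Step 4: Convert to microseconds (multiply by 1e6).
tau = 465.788 us


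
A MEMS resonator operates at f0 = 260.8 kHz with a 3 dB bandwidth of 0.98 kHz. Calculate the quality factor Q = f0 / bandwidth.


Step 1: Q = f0 / bandwidth
Step 2: Q = 260.8 / 0.98
Q = 266.1


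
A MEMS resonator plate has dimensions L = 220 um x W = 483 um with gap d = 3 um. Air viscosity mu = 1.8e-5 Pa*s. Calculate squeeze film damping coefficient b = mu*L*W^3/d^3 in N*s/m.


Step 1: Convert to SI.
L = 220e-6 m, W = 483e-6 m, d = 3e-6 m
Step 2: W^3 = (483e-6)^3 = 1.13e-10 m^3
Step 3: d^3 = (3e-6)^3 = 2.70e-17 m^3
Step 4: b = 1.8e-5 * 220e-6 * 1.13e-10 / 2.70e-17
b = 1.65e-02 N*s/m


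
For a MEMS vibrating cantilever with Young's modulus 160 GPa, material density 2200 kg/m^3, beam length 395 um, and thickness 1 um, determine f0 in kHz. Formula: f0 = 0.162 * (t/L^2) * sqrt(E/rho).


Step 1: Convert units to SI.
t_SI = 1e-6 m, L_SI = 395e-6 m
Step 2: Calculate sqrt(E/rho).
sqrt(160e9 / 2200) = 8528.03 m/s
Step 3: Compute f0.
f0 = 0.162 * 1e-6 / (395e-6)^2 * 8528.03 = 8854.6 Hz = 8.85 kHz


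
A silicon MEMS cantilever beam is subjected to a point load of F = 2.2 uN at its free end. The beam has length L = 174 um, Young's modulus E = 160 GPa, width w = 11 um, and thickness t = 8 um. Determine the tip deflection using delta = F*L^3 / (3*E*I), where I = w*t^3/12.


Step 1: Calculate the second moment of area.
I = w * t^3 / 12 = 11 * 8^3 / 12 = 469.3333 um^4
Step 2: Convert E to consistent units (1 GPa = 1000 uN/um^2).
E = 160 GPa = 160000 uN/um^2
Step 3: Calculate tip deflection.
delta = F * L^3 / (3 * E * I)
delta = 2.2 * 174^3 / (3 * 160000 * 469.3333)
delta = 0.0514 um


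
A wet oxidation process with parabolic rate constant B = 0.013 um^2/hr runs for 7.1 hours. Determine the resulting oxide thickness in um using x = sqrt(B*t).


Step 1: Compute B*t = 0.013 * 7.1 = 0.0923
Step 2: x = sqrt(0.0923)
x = 0.304 um


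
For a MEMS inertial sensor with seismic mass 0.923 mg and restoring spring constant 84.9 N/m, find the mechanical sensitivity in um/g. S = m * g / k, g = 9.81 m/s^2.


Step 1: Convert mass: m = 0.923 mg = 9.23e-07 kg
Step 2: S = m * g / k = 9.23e-07 * 9.81 / 84.9
Step 3: S = 1.07e-07 m/g
Step 4: Convert to um/g: S = 0.107 um/g


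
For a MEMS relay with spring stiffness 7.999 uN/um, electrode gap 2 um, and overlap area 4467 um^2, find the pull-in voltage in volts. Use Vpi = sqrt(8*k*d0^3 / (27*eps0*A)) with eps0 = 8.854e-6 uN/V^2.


Step 1: Compute numerator: 8 * k * d0^3 = 8 * 7.999 * 2^3 = 511.936
Step 2: Compute denominator: 27 * eps0 * A = 27 * 8.854e-6 * 4467 = 1.067872
Step 3: Vpi = sqrt(511.936 / 1.067872)
Vpi = 21.9 V


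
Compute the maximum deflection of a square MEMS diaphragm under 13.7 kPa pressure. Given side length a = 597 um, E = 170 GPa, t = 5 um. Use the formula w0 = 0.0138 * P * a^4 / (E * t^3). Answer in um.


Step 1: Convert pressure to compatible units (E is in GPa, so P in GPa).
P = 13.7 kPa = 13.7e-6 GPa
Step 2: Compute numerator: 0.0138 * P * a^4.
a^4 = 597^4 = 127027375281
numerator = 0.0138 * 13.7e-6 * 127027375281 = 2.40158e+04
Step 3: Compute denominator: E * t^3 = 170 * 5^3 = 21250
Step 4: w0 = numerator / denominator = 2.40158e+04 / 21250 = 1.1302 um


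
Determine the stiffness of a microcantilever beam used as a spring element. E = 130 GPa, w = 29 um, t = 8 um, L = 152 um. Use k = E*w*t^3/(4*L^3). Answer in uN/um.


Step 1: Convert E to consistent units (1 GPa = 1000 uN/um^2).
E = 130 GPa = 130000 uN/um^2
Step 2: Compute t^3 = 8^3 = 512
Step 3: Compute L^3 = 152^3 = 3511808
Step 4: k = 130000 * 29 * 512 / (4 * 3511808)
k = 137.4107 uN/um


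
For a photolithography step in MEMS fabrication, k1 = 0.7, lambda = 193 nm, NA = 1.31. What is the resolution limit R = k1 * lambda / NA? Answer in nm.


Step 1: Identify values: k1 = 0.7, lambda = 193 nm, NA = 1.31
Step 2: R = k1 * lambda / NA
R = 0.7 * 193 / 1.31
R = 103.1 nm


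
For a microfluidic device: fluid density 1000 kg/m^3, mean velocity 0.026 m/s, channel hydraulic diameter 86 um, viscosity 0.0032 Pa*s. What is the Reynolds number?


Step 1: Convert Dh to meters: Dh = 86e-6 m
Step 2: Re = rho * v * Dh / mu
Re = 1000 * 0.026 * 86e-6 / 0.0032
Re = 0.699


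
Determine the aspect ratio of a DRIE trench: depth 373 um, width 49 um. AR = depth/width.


Step 1: AR = depth / width
Step 2: AR = 373 / 49
AR = 7.6


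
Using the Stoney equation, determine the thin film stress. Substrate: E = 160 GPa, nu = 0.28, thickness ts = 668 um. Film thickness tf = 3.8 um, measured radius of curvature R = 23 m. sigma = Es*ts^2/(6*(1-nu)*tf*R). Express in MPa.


Step 1: Compute numerator: Es * ts^2 = 160 * 668^2 = 71395840 (GPa*um^2)
Step 2: Compute denominator (R in um): 6*(1-nu)*tf*R = 6*0.72*3.8*23e6 = 377568000.0 (um^2)
Step 3: sigma (GPa) = 71395840 / 377568000.0 = 1.89094e-01 GPa
Step 4: Convert to MPa (x1000): sigma = 189.1 MPa


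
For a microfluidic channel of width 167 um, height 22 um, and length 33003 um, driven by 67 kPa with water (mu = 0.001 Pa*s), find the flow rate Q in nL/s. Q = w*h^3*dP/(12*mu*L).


Step 1: Convert all dimensions to SI (meters).
w = 167e-6 m, h = 22e-6 m, L = 33003e-6 m, dP = 67e3 Pa
Step 2: Q = w * h^3 * dP / (12 * mu * L)
Q = 167e-6 * (22e-6)^3 * 67e3 / (12 * 0.001 * 33003e-6) = 3.0083243e-10 m^3/s
Step 3: Convert Q from m^3/s to nL/s (1 m^3 = 1e12 nL, so multiply by 1e12).
Q = 300.832 nL/s


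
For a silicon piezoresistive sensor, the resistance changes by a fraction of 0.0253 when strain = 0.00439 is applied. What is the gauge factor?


Step 1: Identify values.
dR/R = 0.0253, strain = 0.00439
Step 2: GF = (dR/R) / strain = 0.0253 / 0.00439
GF = 5.8


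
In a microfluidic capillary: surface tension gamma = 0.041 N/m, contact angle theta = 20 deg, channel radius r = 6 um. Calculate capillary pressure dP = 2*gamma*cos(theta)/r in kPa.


Step 1: cos(20 deg) = 0.9397
Step 2: Convert r to m: r = 6e-6 m
Step 3: dP = 2 * 0.041 * 0.9397 / 6e-6 = 12842.6 Pa
Step 4: Convert Pa to kPa (divide by 1000).
dP = 12.84 kPa


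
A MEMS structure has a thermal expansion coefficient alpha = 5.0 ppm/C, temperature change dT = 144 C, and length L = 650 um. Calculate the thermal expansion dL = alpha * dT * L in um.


Step 1: Convert CTE: alpha = 5.0 ppm/C = 5.0e-6 /C
Step 2: dL = 5.0e-6 * 144 * 650
dL = 0.468 um


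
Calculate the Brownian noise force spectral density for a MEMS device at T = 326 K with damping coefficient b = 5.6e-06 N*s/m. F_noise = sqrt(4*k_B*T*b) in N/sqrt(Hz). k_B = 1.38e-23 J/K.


Step 1: Compute 4 * k_B * T * b
= 4 * 1.38e-23 * 326 * 5.6e-06
= 1.0077e-25 N^2/Hz
Step 2: F_noise = sqrt(1.0077e-25)
F_noise = 3.17e-13 N/sqrt(Hz)


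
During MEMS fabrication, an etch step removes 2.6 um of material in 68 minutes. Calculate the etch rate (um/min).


Step 1: Etch rate = depth / time
Step 2: rate = 2.6 / 68
rate = 0.038 um/min


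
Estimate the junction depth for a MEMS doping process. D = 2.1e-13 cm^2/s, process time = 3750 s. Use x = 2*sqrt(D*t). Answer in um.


Step 1: Compute D*t = 2.1e-13 * 3750 = 7.875e-10 cm^2
Step 2: sqrt(D*t) = 2.8062e-05 cm
Step 3: x = 2 * 2.8062e-05 cm = 5.6124e-05 cm
Step 4: Convert to um (1 cm = 1e4 um): x = 0.561 um


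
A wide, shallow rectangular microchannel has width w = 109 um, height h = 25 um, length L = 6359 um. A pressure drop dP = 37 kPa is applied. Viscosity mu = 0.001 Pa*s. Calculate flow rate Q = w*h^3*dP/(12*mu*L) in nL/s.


Step 1: Convert all dimensions to SI (meters).
w = 109e-6 m, h = 25e-6 m, L = 6359e-6 m, dP = 37e3 Pa
Step 2: Q = w * h^3 * dP / (12 * mu * L)
Q = 109e-6 * (25e-6)^3 * 37e3 / (12 * 0.001 * 6359e-6) = 8.2580627e-10 m^3/s
Step 3: Convert Q from m^3/s to nL/s (1 m^3 = 1e12 nL, so multiply by 1e12).
Q = 825.806 nL/s


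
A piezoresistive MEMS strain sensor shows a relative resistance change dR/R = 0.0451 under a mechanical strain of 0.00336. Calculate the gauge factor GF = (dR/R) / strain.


Step 1: Identify values.
dR/R = 0.0451, strain = 0.00336
Step 2: GF = (dR/R) / strain = 0.0451 / 0.00336
GF = 13.4


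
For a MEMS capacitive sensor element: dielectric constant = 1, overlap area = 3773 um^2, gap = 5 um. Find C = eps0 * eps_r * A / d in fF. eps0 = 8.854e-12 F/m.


Step 1: Convert area to m^2: A = 3773e-12 m^2
Step 2: Convert gap to m: d = 5e-6 m
Step 3: C = eps0 * eps_r * A / d
C = 8.854e-12 * 1 * 3773e-12 / 5e-6
Step 4: Convert to fF (multiply by 1e15).
C = 6.68 fF


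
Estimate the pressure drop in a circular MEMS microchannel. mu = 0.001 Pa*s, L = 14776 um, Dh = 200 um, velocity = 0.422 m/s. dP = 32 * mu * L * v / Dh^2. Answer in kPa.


Step 1: Convert to SI: L = 14776e-6 m, Dh = 200e-6 m
Step 2: dP = 32 * 0.001 * 14776e-6 * 0.422 / (200e-6)^2
Step 3: dP = 4988.38 Pa
Step 4: Convert to kPa: dP = 4.99 kPa


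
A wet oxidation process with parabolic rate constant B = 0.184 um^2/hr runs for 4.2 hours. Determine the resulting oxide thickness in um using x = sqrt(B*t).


Step 1: Compute B*t = 0.184 * 4.2 = 0.7728
Step 2: x = sqrt(0.7728)
x = 0.879 um


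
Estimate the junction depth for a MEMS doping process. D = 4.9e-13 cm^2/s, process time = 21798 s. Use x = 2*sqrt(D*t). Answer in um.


Step 1: Compute D*t = 4.9e-13 * 21798 = 1.068102e-08 cm^2
Step 2: sqrt(D*t) = 1.03349e-04 cm
Step 3: x = 2 * 1.03349e-04 cm = 2.06698e-04 cm
Step 4: Convert to um (1 cm = 1e4 um): x = 2.067 um


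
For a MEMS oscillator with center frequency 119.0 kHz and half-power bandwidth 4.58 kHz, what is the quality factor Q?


Step 1: Q = f0 / bandwidth
Step 2: Q = 119.0 / 4.58
Q = 26.0


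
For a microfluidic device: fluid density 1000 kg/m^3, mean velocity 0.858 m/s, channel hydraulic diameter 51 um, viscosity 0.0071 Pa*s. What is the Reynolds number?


Step 1: Convert Dh to meters: Dh = 51e-6 m
Step 2: Re = rho * v * Dh / mu
Re = 1000 * 0.858 * 51e-6 / 0.0071
Re = 6.163


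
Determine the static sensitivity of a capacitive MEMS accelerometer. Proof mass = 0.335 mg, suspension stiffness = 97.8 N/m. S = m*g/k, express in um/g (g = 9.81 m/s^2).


Step 1: Convert mass: m = 0.335 mg = 3.35e-07 kg
Step 2: S = m * g / k = 3.35e-07 * 9.81 / 97.8
Step 3: S = 3.36e-08 m/g
Step 4: Convert to um/g: S = 0.034 um/g


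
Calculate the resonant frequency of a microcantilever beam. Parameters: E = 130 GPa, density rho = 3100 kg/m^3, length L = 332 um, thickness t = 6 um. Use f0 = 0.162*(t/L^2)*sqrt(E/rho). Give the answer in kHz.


Step 1: Convert units to SI.
t_SI = 6e-6 m, L_SI = 332e-6 m
Step 2: Calculate sqrt(E/rho).
sqrt(130e9 / 3100) = 6475.76 m/s
Step 3: Compute f0.
f0 = 0.162 * 6e-6 / (332e-6)^2 * 6475.76 = 57105.9 Hz = 57.11 kHz


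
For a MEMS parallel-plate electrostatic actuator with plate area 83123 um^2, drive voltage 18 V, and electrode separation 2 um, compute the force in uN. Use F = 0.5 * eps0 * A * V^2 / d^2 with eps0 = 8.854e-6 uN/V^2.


Step 1: Identify parameters.
eps0 = 8.854e-6 uN/V^2, A = 83123 um^2, V = 18 V, d = 2 um
Step 2: Compute V^2 = 18^2 = 324
Step 3: Compute d^2 = 2^2 = 4
Step 4: F = 0.5 * 8.854e-6 * 83123 * 324 / 4
F = 29.807 uN


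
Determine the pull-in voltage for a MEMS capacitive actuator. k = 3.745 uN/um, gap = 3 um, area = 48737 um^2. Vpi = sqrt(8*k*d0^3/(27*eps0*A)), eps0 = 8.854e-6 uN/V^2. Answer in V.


Step 1: Compute numerator: 8 * k * d0^3 = 8 * 3.745 * 3^3 = 808.92
Step 2: Compute denominator: 27 * eps0 * A = 27 * 8.854e-6 * 48737 = 11.65097
Step 3: Vpi = sqrt(808.92 / 11.65097)
Vpi = 8.33 V


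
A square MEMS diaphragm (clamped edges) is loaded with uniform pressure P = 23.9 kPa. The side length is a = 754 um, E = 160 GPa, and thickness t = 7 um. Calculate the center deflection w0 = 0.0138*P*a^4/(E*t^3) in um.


Step 1: Convert pressure to compatible units (E is in GPa, so P in GPa).
P = 23.9 kPa = 23.9e-6 GPa
Step 2: Compute numerator: 0.0138 * P * a^4.
a^4 = 754^4 = 323210442256
numerator = 0.0138 * 23.9e-6 * 323210442256 = 1.066013e+05
Step 3: Compute denominator: E * t^3 = 160 * 7^3 = 54880
Step 4: w0 = numerator / denominator = 1.066013e+05 / 54880 = 1.9424 um


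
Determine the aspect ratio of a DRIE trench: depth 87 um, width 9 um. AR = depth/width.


Step 1: AR = depth / width
Step 2: AR = 87 / 9
AR = 9.7


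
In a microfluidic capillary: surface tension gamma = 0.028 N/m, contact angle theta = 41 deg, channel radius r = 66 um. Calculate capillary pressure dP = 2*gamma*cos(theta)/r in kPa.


Step 1: cos(41 deg) = 0.7547
Step 2: Convert r to m: r = 66e-6 m
Step 3: dP = 2 * 0.028 * 0.7547 / 66e-6 = 640.4 Pa
Step 4: Convert Pa to kPa (divide by 1000).
dP = 0.64 kPa


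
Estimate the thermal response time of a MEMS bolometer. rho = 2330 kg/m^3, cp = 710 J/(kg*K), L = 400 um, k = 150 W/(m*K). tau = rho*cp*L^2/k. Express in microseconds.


Step 1: Convert L to m: L = 400e-6 m
Step 2: L^2 = (400e-6)^2 = 1.6e-07 m^2
Step 3: tau = 2330 * 710 * 1.6e-07 / 150 = 1.76458667e-03 s
Step 4: Convert to microseconds (multiply by 1e6).
tau = 1764.587 us


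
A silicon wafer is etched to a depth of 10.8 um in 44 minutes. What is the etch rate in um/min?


Step 1: Etch rate = depth / time
Step 2: rate = 10.8 / 44
rate = 0.245 um/min


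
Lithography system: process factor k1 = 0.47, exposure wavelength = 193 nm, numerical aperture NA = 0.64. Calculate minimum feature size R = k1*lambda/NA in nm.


Step 1: Identify values: k1 = 0.47, lambda = 193 nm, NA = 0.64
Step 2: R = k1 * lambda / NA
R = 0.47 * 193 / 0.64
R = 141.7 nm


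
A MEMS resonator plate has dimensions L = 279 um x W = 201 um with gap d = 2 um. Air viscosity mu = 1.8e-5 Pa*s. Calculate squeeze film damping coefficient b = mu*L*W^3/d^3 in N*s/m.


Step 1: Convert to SI.
L = 279e-6 m, W = 201e-6 m, d = 2e-6 m
Step 2: W^3 = (201e-6)^3 = 8.12e-12 m^3
Step 3: d^3 = (2e-6)^3 = 8.00e-18 m^3
Step 4: b = 1.8e-5 * 279e-6 * 8.12e-12 / 8.00e-18
b = 5.10e-03 N*s/m


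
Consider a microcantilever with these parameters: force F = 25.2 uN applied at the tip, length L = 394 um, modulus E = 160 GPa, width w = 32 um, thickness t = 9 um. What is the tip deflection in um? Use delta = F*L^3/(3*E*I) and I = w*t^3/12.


Step 1: Calculate the second moment of area.
I = w * t^3 / 12 = 32 * 9^3 / 12 = 1944.0 um^4
Step 2: Convert E to consistent units (1 GPa = 1000 uN/um^2).
E = 160 GPa = 160000 uN/um^2
Step 3: Calculate tip deflection.
delta = F * L^3 / (3 * E * I)
delta = 25.2 * 394^3 / (3 * 160000 * 1944.0)
delta = 1.6518 um


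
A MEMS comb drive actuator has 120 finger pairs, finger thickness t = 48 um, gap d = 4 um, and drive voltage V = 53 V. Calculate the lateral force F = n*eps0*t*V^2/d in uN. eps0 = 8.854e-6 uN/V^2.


Step 1: Parameters: n=120, eps0=8.854e-6 uN/V^2, t=48 um, V=53 V, d=4 um
Step 2: V^2 = 2809
Step 3: F = 120 * 8.854e-6 * 48 * 2809 / 4
F = 35.814 uN


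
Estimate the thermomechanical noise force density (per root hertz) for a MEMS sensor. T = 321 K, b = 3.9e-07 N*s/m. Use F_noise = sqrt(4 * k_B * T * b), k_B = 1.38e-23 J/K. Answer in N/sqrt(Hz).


Step 1: Compute 4 * k_B * T * b
= 4 * 1.38e-23 * 321 * 3.9e-07
= 6.9105e-27 N^2/Hz
Step 2: F_noise = sqrt(6.9105e-27)
F_noise = 8.31e-14 N/sqrt(Hz)


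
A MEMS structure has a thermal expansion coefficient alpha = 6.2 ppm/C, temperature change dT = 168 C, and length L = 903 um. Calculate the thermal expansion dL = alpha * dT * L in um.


Step 1: Convert CTE: alpha = 6.2 ppm/C = 6.2e-6 /C
Step 2: dL = 6.2e-6 * 168 * 903
dL = 0.9406 um


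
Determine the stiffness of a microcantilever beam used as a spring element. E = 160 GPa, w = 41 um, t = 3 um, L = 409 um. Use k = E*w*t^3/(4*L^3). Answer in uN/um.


Step 1: Convert E to consistent units (1 GPa = 1000 uN/um^2).
E = 160 GPa = 160000 uN/um^2
Step 2: Compute t^3 = 3^3 = 27
Step 3: Compute L^3 = 409^3 = 68417929
Step 4: k = 160000 * 41 * 27 / (4 * 68417929)
k = 0.6472 uN/um


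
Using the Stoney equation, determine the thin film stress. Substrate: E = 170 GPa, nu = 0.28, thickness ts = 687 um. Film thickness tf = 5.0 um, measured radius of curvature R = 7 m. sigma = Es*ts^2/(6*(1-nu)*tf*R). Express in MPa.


Step 1: Compute numerator: Es * ts^2 = 170 * 687^2 = 80234730 (GPa*um^2)
Step 2: Compute denominator (R in um): 6*(1-nu)*tf*R = 6*0.72*5.0*7e6 = 151200000.0 (um^2)
Step 3: sigma (GPa) = 80234730 / 151200000.0 = 5.30653e-01 GPa
Step 4: Convert to MPa (x1000): sigma = 530.7 MPa


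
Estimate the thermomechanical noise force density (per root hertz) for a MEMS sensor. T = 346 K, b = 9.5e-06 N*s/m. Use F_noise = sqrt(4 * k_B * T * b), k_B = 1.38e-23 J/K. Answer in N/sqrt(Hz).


Step 1: Compute 4 * k_B * T * b
= 4 * 1.38e-23 * 346 * 9.5e-06
= 1.8144e-25 N^2/Hz
Step 2: F_noise = sqrt(1.8144e-25)
F_noise = 4.26e-13 N/sqrt(Hz)


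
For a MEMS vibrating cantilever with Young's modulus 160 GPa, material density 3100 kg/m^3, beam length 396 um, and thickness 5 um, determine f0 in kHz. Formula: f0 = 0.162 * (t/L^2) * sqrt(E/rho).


Step 1: Convert units to SI.
t_SI = 5e-6 m, L_SI = 396e-6 m
Step 2: Calculate sqrt(E/rho).
sqrt(160e9 / 3100) = 7184.21 m/s
Step 3: Compute f0.
f0 = 0.162 * 5e-6 / (396e-6)^2 * 7184.21 = 37108.5 Hz = 37.11 kHz


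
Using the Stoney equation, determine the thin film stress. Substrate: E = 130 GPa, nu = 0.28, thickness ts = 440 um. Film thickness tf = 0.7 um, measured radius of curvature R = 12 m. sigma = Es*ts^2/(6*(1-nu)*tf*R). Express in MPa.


Step 1: Compute numerator: Es * ts^2 = 130 * 440^2 = 25168000 (GPa*um^2)
Step 2: Compute denominator (R in um): 6*(1-nu)*tf*R = 6*0.72*0.7*12e6 = 36288000.0 (um^2)
Step 3: sigma (GPa) = 25168000 / 36288000.0 = 6.93563e-01 GPa
Step 4: Convert to MPa (x1000): sigma = 693.6 MPa


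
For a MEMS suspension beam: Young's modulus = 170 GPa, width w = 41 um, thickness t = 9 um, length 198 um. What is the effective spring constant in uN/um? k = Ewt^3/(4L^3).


Step 1: Convert E to consistent units (1 GPa = 1000 uN/um^2).
E = 170 GPa = 170000 uN/um^2
Step 2: Compute t^3 = 9^3 = 729
Step 3: Compute L^3 = 198^3 = 7762392
Step 4: k = 170000 * 41 * 729 / (4 * 7762392)
k = 163.6458 uN/um


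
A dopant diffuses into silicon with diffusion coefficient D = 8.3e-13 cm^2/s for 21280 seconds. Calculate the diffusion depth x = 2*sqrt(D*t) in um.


Step 1: Compute D*t = 8.3e-13 * 21280 = 1.76624e-08 cm^2
Step 2: sqrt(D*t) = 1.329e-04 cm
Step 3: x = 2 * 1.329e-04 cm = 2.658e-04 cm
Step 4: Convert to um (1 cm = 1e4 um): x = 2.658 um


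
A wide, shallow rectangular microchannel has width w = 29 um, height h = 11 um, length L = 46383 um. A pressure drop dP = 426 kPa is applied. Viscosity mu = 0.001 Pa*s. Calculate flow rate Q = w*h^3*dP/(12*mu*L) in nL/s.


Step 1: Convert all dimensions to SI (meters).
w = 29e-6 m, h = 11e-6 m, L = 46383e-6 m, dP = 426e3 Pa
Step 2: Q = w * h^3 * dP / (12 * mu * L)
Q = 29e-6 * (11e-6)^3 * 426e3 / (12 * 0.001 * 46383e-6) = 2.954239e-11 m^3/s
Step 3: Convert Q from m^3/s to nL/s (1 m^3 = 1e12 nL, so multiply by 1e12).
Q = 29.542 nL/s


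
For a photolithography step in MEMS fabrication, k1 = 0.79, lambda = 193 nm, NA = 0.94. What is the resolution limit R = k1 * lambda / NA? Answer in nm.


Step 1: Identify values: k1 = 0.79, lambda = 193 nm, NA = 0.94
Step 2: R = k1 * lambda / NA
R = 0.79 * 193 / 0.94
R = 162.2 nm


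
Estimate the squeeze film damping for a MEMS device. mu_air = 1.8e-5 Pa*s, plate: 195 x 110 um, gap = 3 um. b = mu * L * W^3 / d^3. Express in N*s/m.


Step 1: Convert to SI.
L = 195e-6 m, W = 110e-6 m, d = 3e-6 m
Step 2: W^3 = (110e-6)^3 = 1.33e-12 m^3
Step 3: d^3 = (3e-6)^3 = 2.70e-17 m^3
Step 4: b = 1.8e-5 * 195e-6 * 1.33e-12 / 2.70e-17
b = 1.73e-04 N*s/m


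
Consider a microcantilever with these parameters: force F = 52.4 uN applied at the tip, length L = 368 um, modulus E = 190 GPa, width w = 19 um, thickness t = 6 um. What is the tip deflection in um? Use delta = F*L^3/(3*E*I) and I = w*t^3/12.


Step 1: Calculate the second moment of area.
I = w * t^3 / 12 = 19 * 6^3 / 12 = 342.0 um^4
Step 2: Convert E to consistent units (1 GPa = 1000 uN/um^2).
E = 190 GPa = 190000 uN/um^2
Step 3: Calculate tip deflection.
delta = F * L^3 / (3 * E * I)
delta = 52.4 * 368^3 / (3 * 190000 * 342.0)
delta = 13.396 um


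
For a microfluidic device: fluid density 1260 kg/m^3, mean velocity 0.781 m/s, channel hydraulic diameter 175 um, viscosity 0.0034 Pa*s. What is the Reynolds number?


Step 1: Convert Dh to meters: Dh = 175e-6 m
Step 2: Re = rho * v * Dh / mu
Re = 1260 * 0.781 * 175e-6 / 0.0034
Re = 50.65


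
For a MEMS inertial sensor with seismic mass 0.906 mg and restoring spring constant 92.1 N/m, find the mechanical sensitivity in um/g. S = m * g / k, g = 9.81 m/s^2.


Step 1: Convert mass: m = 0.906 mg = 9.06e-07 kg
Step 2: S = m * g / k = 9.06e-07 * 9.81 / 92.1
Step 3: S = 9.65e-08 m/g
Step 4: Convert to um/g: S = 0.097 um/g


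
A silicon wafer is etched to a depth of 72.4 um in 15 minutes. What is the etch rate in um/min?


Step 1: Etch rate = depth / time
Step 2: rate = 72.4 / 15
rate = 4.827 um/min


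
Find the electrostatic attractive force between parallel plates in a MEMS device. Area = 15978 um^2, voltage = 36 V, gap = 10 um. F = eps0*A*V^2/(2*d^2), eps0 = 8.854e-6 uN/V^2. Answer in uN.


Step 1: Identify parameters.
eps0 = 8.854e-6 uN/V^2, A = 15978 um^2, V = 36 V, d = 10 um
Step 2: Compute V^2 = 36^2 = 1296
Step 3: Compute d^2 = 10^2 = 100
Step 4: F = 0.5 * 8.854e-6 * 15978 * 1296 / 100
F = 0.917 uN


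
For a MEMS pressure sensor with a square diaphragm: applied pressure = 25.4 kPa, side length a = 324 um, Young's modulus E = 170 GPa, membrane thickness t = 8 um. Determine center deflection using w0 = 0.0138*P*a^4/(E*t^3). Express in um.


Step 1: Convert pressure to compatible units (E is in GPa, so P in GPa).
P = 25.4 kPa = 25.4e-6 GPa
Step 2: Compute numerator: 0.0138 * P * a^4.
a^4 = 324^4 = 11019960576
numerator = 0.0138 * 25.4e-6 * 11019960576 = 3.8627e+03
Step 3: Compute denominator: E * t^3 = 170 * 8^3 = 87040
Step 4: w0 = numerator / denominator = 3.8627e+03 / 87040 = 0.0444 um


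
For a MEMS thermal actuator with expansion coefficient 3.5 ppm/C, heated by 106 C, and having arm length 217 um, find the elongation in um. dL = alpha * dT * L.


Step 1: Convert CTE: alpha = 3.5 ppm/C = 3.5e-6 /C
Step 2: dL = 3.5e-6 * 106 * 217
dL = 0.0805 um


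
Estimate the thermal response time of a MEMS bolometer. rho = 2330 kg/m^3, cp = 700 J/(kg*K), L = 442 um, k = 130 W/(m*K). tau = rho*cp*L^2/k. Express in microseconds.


Step 1: Convert L to m: L = 442e-6 m
Step 2: L^2 = (442e-6)^2 = 1.95364e-07 m^2
Step 3: tau = 2330 * 700 * 1.95364e-07 / 130 = 2.4510668e-03 s
Step 4: Convert to microseconds (multiply by 1e6).
tau = 2451.067 us


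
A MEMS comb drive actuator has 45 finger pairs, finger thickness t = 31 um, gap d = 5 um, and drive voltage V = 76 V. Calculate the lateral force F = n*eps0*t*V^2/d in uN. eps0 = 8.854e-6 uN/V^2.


Step 1: Parameters: n=45, eps0=8.854e-6 uN/V^2, t=31 um, V=76 V, d=5 um
Step 2: V^2 = 5776
Step 3: F = 45 * 8.854e-6 * 31 * 5776 / 5
F = 14.268 uN


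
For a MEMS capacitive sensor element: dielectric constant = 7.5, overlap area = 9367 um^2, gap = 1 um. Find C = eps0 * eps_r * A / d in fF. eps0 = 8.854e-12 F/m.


Step 1: Convert area to m^2: A = 9367e-12 m^2
Step 2: Convert gap to m: d = 1e-6 m
Step 3: C = eps0 * eps_r * A / d
C = 8.854e-12 * 7.5 * 9367e-12 / 1e-6
Step 4: Convert to fF (multiply by 1e15).
C = 622.02 fF


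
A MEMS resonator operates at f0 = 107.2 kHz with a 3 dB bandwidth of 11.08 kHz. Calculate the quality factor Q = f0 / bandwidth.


Step 1: Q = f0 / bandwidth
Step 2: Q = 107.2 / 11.08
Q = 9.7
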